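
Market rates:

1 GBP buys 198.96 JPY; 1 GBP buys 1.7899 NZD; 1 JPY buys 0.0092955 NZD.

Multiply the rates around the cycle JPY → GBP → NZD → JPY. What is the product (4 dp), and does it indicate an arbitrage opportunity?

Around JPY → GBP → NZD → JPY: 1 ÷ 198.96 × 1.7899 ÷ 0.0092955 = 0.967810
Product < 1; profitable direction is JPY → NZD → GBP → JPY.

0.9678 (arbitrage exists)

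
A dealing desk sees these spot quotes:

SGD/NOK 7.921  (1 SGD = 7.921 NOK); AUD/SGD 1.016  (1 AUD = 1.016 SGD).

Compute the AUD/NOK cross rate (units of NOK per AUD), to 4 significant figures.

1 AUD × 1.016 = 1.016 SGD
1.016 SGD × 7.921 = 8.04774 NOK

AUD/NOK = 8.048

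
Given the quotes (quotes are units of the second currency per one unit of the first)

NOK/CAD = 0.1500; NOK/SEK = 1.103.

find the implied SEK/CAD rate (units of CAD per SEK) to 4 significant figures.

1 SEK ÷ 1.103 = 0.906618 NOK
0.906618 NOK × 0.1500 = 0.135993 CAD

SEK/CAD = 0.1360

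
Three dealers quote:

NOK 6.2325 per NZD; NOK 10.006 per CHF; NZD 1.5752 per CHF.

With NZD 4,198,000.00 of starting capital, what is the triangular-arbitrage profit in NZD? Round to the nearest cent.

Profitable loop is NZD → CHF → NOK → NZD:
NZD 4,198,000.00 ÷ 1.5752 = CHF 2,665,058.41
CHF 2,665,058.41 × 10.006 = NOK 26,666,574.40
NOK 26,666,574.40 ÷ 6.2325 = NZD 4,278,632.07
Profit = NZD 4,278,632.07 − NZD 4,198,000.00

Profit: NZD 80,632.07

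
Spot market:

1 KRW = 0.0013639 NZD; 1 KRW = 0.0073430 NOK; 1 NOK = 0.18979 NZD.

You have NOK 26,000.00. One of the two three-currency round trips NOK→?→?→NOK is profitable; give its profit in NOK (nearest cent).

Profit: NOK 566.70

Profitable loop is NOK → NZD → KRW → NOK:
NOK 26,000.00 × 0.18979 = NZD 4,934.54
NZD 4,934.54 ÷ 0.0013639 = KRW 3,617,963
KRW 3,617,963 × 0.0073430 = NOK 26,566.70
Profit = NOK 26,566.70 − NOK 26,000.00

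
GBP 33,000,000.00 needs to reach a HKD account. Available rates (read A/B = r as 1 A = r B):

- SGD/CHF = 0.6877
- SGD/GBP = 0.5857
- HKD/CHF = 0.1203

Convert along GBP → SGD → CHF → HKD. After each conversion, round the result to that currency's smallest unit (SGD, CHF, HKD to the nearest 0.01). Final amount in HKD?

HKD 322,086,196.51

GBP 33,000,000.00 ÷ 0.5857 = SGD 56,342,837.63
SGD 56,342,837.63 × 0.6877 = CHF 38,746,969.44
CHF 38,746,969.44 ÷ 0.1203 = HKD 322,086,196.51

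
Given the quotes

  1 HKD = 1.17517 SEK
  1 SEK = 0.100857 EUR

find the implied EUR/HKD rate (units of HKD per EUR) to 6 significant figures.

EUR/HKD = 8.43710

1 EUR ÷ 0.100857 = 9.91503 SEK
9.91503 SEK ÷ 1.17517 = 8.4371 HKD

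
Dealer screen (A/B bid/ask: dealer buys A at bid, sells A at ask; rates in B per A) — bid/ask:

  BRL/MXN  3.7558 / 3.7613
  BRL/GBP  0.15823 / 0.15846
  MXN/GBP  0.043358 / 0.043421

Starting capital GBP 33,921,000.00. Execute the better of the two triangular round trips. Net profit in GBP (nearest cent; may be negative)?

Net profit: GBP 938,463.10

Best loop GBP → BRL → MXN → GBP:
GBP 33,921,000.00 ÷ 0.15846 (buy BRL at ask) = BRL 214,066,641.42
BRL 214,066,641.42 × 3.7558 (sell BRL at bid) = MXN 803,991,491.86
MXN 803,991,491.86 × 0.043358 (sell MXN at bid) = GBP 34,859,463.10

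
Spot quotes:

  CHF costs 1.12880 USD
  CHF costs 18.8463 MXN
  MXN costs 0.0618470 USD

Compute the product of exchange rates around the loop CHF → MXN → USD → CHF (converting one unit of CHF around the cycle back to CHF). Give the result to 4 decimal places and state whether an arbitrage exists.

1.0326 (arbitrage exists)

Around CHF → MXN → USD → CHF: 1 × 18.8463 × 0.0618470 ÷ 1.12880 = 1.032590
Product > 1; profitable direction is CHF → MXN → USD → CHF.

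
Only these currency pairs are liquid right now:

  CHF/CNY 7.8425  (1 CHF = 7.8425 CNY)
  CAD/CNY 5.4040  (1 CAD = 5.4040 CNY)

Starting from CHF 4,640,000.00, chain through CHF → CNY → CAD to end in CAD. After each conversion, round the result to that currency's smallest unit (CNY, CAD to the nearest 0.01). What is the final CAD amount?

CAD 6,733,752.78

CHF 4,640,000.00 × 7.8425 = CNY 36,389,200.00
CNY 36,389,200.00 ÷ 5.4040 = CAD 6,733,752.78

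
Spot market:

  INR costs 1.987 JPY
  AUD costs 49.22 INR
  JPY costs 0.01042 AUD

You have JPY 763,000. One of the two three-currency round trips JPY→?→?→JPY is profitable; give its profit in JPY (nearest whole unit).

Profit: JPY 14,556

Profitable loop is JPY → AUD → INR → JPY:
JPY 763,000 × 0.01042 = AUD 7,950.46
AUD 7,950.46 × 49.22 = INR 391,321.64
INR 391,321.64 × 1.987 = JPY 777,556
Profit = JPY 777,556 − JPY 763,000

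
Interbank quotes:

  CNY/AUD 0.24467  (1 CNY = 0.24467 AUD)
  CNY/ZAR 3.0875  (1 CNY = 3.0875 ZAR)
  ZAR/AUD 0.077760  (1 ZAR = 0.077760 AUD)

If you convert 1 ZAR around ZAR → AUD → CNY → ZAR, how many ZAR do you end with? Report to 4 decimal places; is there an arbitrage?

0.9813 (arbitrage exists)

Around ZAR → AUD → CNY → ZAR: 1 × 0.077760 ÷ 0.24467 × 3.0875 = 0.981256
Product < 1; profitable direction is ZAR → CNY → AUD → ZAR.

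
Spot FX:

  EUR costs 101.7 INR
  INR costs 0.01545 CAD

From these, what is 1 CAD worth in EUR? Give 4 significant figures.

1 CAD ÷ 0.01545 = 64.7249 INR
64.7249 INR ÷ 101.7 = 0.63643 EUR

CAD/EUR = 0.6364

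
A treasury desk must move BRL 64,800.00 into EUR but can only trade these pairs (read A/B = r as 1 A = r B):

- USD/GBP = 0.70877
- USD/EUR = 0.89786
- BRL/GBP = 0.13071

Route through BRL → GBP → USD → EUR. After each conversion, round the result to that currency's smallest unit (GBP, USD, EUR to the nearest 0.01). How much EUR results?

BRL 64,800.00 × 0.13071 = GBP 8,470.01
GBP 8,470.01 ÷ 0.70877 = USD 11,950.29
USD 11,950.29 × 0.89786 = EUR 10,729.69

EUR 10,729.69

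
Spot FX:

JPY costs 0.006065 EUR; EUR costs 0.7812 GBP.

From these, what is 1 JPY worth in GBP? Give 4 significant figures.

JPY/GBP = 0.004738

1 JPY × 0.006065 = 0.006065 EUR
0.006065 EUR × 0.7812 = 0.00473798 GBP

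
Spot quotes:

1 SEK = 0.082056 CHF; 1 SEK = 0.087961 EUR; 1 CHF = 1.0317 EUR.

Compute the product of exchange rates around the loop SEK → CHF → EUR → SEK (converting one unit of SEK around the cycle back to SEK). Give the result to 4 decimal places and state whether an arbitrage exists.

Around SEK → CHF → EUR → SEK: 1 × 0.082056 × 1.0317 ÷ 0.087961 = 0.962440
Product < 1; profitable direction is SEK → EUR → CHF → SEK.

0.9624 (arbitrage exists)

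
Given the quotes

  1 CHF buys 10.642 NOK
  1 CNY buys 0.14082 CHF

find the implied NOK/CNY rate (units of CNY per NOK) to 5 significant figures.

NOK/CNY = 0.66729

1 NOK ÷ 10.642 = 0.0939673 CHF
0.0939673 CHF ÷ 0.14082 = 0.667287 CNY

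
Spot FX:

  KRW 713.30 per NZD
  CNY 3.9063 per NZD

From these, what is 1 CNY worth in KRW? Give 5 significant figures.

1 CNY ÷ 3.9063 = 0.255997 NZD
0.255997 NZD × 713.30 = 182.602 KRW

CNY/KRW = 182.60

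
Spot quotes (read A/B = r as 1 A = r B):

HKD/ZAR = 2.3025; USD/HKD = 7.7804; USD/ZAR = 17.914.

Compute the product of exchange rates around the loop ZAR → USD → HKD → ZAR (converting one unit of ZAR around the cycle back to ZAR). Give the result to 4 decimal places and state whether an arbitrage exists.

1.0000 (no arbitrage)

Around ZAR → USD → HKD → ZAR: 1 ÷ 17.914 × 7.7804 × 2.3025 = 1.000021
Product ≈ 1 (deviation 0.002%, within rounding noise).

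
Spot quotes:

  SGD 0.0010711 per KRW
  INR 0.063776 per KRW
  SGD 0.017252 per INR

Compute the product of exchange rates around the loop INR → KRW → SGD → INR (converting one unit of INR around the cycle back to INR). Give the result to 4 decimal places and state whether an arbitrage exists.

0.9735 (arbitrage exists)

Around INR → KRW → SGD → INR: 1 ÷ 0.063776 × 0.0010711 ÷ 0.017252 = 0.973494
Product < 1; profitable direction is INR → SGD → KRW → INR.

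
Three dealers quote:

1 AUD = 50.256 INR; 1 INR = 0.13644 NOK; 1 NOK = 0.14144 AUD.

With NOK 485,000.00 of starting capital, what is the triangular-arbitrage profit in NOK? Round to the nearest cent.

Profitable loop is NOK → INR → AUD → NOK:
NOK 485,000.00 ÷ 0.13644 = INR 3,554,676.05
INR 3,554,676.05 ÷ 50.256 = AUD 70,731.38
AUD 70,731.38 ÷ 0.14144 = NOK 500,080.43
Profit = NOK 500,080.43 − NOK 485,000.00

Profit: NOK 15,080.43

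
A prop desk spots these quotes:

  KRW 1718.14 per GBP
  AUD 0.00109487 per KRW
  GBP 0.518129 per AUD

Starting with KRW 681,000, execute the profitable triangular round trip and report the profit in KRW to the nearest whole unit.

Profit: KRW 17,696

Profitable loop is KRW → GBP → AUD → KRW:
KRW 681,000 ÷ 1718.14 = GBP 396.36
GBP 396.36 ÷ 0.518129 = AUD 764.98
AUD 764.98 ÷ 0.00109487 = KRW 698,696
Profit = KRW 698,696 − KRW 681,000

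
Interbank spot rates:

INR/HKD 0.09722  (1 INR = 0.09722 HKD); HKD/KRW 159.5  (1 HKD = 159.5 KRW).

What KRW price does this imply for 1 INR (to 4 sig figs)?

1 INR × 0.09722 = 0.09722 HKD
0.09722 HKD × 159.5 = 15.5066 KRW

INR/KRW = 15.51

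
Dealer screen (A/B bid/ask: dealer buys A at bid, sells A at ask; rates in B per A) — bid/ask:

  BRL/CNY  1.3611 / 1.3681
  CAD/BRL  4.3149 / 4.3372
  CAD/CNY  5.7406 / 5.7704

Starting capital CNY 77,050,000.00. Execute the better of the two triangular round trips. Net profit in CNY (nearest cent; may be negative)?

Best loop CNY → CAD → BRL → CNY:
CNY 77,050,000.00 ÷ 5.7704 (buy CAD at ask) = CAD 13,352,627.20
CAD 13,352,627.20 × 4.3149 (sell CAD at bid) = BRL 57,615,251.11
BRL 57,615,251.11 × 1.3611 (sell BRL at bid) = CNY 78,420,118.28

Net profit: CNY 1,370,118.28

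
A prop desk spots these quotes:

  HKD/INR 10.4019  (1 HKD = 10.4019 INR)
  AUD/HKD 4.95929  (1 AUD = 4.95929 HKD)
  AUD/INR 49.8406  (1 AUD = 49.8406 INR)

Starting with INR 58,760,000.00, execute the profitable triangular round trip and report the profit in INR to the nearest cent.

Profit: INR 2,057,799.77

Profitable loop is INR → AUD → HKD → INR:
INR 58,760,000.00 ÷ 49.8406 = AUD 1,178,958.52
AUD 1,178,958.52 × 4.95929 = HKD 5,846,797.20
HKD 5,846,797.20 × 10.4019 = INR 60,817,799.77
Profit = INR 60,817,799.77 − INR 58,760,000.00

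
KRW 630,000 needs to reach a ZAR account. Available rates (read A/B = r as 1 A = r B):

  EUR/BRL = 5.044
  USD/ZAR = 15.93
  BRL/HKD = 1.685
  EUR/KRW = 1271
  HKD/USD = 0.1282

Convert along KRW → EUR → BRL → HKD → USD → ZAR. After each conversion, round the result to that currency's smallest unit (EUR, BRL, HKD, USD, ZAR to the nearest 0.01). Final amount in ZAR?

KRW 630,000 ÷ 1271 = EUR 495.67
EUR 495.67 × 5.044 = BRL 2,500.16
BRL 2,500.16 × 1.685 = HKD 4,212.77
HKD 4,212.77 × 0.1282 = USD 540.08
USD 540.08 × 15.93 = ZAR 8,603.47

ZAR 8,603.47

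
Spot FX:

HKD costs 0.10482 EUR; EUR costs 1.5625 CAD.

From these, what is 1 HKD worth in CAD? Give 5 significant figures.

1 HKD × 0.10482 = 0.10482 EUR
0.10482 EUR × 1.5625 = 0.163781 CAD

HKD/CAD = 0.16378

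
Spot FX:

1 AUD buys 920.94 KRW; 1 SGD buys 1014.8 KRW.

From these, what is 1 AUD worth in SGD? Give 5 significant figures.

AUD/SGD = 0.90751

1 AUD × 920.94 = 920.94 KRW
920.94 KRW ÷ 1014.8 = 0.907509 SGD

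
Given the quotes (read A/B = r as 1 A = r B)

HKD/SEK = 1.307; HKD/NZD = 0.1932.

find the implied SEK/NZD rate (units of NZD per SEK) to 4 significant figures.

SEK/NZD = 0.1478

1 SEK ÷ 1.307 = 0.765111 HKD
0.765111 HKD × 0.1932 = 0.147819 NZD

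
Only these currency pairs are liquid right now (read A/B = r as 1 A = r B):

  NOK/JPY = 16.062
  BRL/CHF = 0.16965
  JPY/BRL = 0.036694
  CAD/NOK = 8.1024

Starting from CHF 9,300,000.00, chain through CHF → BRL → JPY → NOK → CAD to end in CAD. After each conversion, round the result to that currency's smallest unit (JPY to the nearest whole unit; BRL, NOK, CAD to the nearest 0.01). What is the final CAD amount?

CAD 11,479,440.64

CHF 9,300,000.00 ÷ 0.16965 = BRL 54,818,744.47
BRL 54,818,744.47 ÷ 0.036694 = JPY 1,493,943,001
JPY 1,493,943,001 ÷ 16.062 = NOK 93,011,019.86
NOK 93,011,019.86 ÷ 8.1024 = CAD 11,479,440.64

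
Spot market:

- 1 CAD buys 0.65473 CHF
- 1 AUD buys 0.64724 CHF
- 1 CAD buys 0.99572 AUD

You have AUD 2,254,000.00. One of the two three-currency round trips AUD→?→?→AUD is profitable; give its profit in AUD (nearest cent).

Profitable loop is AUD → CAD → CHF → AUD:
AUD 2,254,000.00 ÷ 0.99572 = CAD 2,263,688.59
CAD 2,263,688.59 × 0.65473 = CHF 1,482,104.83
CHF 1,482,104.83 ÷ 0.64724 = AUD 2,289,884.48
Profit = AUD 2,289,884.48 − AUD 2,254,000.00

Profit: AUD 35,884.48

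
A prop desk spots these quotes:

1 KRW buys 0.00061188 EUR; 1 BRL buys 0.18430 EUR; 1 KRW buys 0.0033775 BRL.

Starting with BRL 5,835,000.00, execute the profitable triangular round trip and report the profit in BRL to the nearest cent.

Profitable loop is BRL → EUR → KRW → BRL:
BRL 5,835,000.00 × 0.18430 = EUR 1,075,390.50
EUR 1,075,390.50 ÷ 0.00061188 = KRW 1,757,518,631
KRW 1,757,518,631 × 0.0033775 = BRL 5,936,019.18
Profit = BRL 5,936,019.18 − BRL 5,835,000.00

Profit: BRL 101,019.18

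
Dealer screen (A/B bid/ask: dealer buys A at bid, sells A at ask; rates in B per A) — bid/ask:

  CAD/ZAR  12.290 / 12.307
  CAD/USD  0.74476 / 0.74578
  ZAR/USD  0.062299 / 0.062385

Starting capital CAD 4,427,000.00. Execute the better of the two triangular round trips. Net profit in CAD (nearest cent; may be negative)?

Best loop CAD → ZAR → USD → CAD:
CAD 4,427,000.00 × 12.290 (sell CAD at bid) = ZAR 54,407,830.00
ZAR 54,407,830.00 × 0.062299 (sell ZAR at bid) = USD 3,389,553.40
USD 3,389,553.40 ÷ 0.74578 (buy CAD at ask) = CAD 4,544,977.61

Net profit: CAD 117,977.61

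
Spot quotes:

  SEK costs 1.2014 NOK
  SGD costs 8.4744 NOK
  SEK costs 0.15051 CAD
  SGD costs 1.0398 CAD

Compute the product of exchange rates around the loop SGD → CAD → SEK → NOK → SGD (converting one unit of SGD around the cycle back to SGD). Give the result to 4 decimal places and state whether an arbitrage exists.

0.9794 (arbitrage exists)

Around SGD → CAD → SEK → NOK → SGD: 1 × 1.0398 ÷ 0.15051 × 1.2014 ÷ 8.4744 = 0.979407
Product < 1; profitable direction is SGD → NOK → SEK → CAD → SGD.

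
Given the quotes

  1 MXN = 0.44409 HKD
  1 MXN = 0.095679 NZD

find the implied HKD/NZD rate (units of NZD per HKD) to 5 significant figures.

HKD/NZD = 0.21545

1 HKD ÷ 0.44409 = 2.2518 MXN
2.2518 MXN × 0.095679 = 0.21545 NZD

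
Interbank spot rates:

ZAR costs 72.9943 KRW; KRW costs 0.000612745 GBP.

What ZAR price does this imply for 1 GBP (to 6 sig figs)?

GBP/ZAR = 22.3579

1 GBP ÷ 0.000612745 = 1632 KRW
1632 KRW ÷ 72.9943 = 22.3579 ZAR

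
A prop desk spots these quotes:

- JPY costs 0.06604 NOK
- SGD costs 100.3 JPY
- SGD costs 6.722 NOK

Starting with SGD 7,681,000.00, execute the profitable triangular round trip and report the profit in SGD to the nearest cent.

Profit: SGD 113,859.21

Profitable loop is SGD → NOK → JPY → SGD:
SGD 7,681,000.00 × 6.722 = NOK 51,631,682.00
NOK 51,631,682.00 ÷ 0.06604 = JPY 781,824,379
JPY 781,824,379 ÷ 100.3 = SGD 7,794,859.21
Profit = SGD 7,794,859.21 − SGD 7,681,000.00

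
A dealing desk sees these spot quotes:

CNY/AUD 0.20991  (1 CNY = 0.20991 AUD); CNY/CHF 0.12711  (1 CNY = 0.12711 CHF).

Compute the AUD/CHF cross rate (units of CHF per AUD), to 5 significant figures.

1 AUD ÷ 0.20991 = 4.76395 CNY
4.76395 CNY × 0.12711 = 0.605545 CHF

AUD/CHF = 0.60555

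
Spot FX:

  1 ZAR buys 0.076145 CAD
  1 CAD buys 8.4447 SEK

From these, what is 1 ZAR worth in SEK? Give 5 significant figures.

1 ZAR × 0.076145 = 0.076145 CAD
0.076145 CAD × 8.4447 = 0.643022 SEK

ZAR/SEK = 0.64302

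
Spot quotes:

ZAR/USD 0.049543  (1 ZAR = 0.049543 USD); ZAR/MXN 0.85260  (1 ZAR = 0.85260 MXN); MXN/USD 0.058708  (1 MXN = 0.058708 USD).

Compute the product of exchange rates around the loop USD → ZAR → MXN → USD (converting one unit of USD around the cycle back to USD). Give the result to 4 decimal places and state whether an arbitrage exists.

1.0103 (arbitrage exists)

Around USD → ZAR → MXN → USD: 1 ÷ 0.049543 × 0.85260 × 0.058708 = 1.010323
Product > 1; profitable direction is USD → ZAR → MXN → USD.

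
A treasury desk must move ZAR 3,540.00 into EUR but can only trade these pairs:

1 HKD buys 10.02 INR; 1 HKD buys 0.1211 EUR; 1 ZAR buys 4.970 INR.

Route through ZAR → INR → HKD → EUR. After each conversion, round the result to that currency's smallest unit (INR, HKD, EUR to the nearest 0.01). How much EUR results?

EUR 212.64

ZAR 3,540.00 × 4.970 = INR 17,593.80
INR 17,593.80 ÷ 10.02 = HKD 1,755.87
HKD 1,755.87 × 0.1211 = EUR 212.64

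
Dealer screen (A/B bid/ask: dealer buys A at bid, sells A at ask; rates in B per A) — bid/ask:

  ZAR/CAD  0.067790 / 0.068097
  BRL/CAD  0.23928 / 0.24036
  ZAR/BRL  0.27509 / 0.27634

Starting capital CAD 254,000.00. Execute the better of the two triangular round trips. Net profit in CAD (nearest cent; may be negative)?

Net profit: CAD 5,234.86

Best loop CAD → BRL → ZAR → CAD:
CAD 254,000.00 ÷ 0.24036 (buy BRL at ask) = BRL 1,056,748.21
BRL 1,056,748.21 ÷ 0.27634 (buy ZAR at ask) = ZAR 3,824,087.03
ZAR 3,824,087.03 × 0.067790 (sell ZAR at bid) = CAD 259,234.86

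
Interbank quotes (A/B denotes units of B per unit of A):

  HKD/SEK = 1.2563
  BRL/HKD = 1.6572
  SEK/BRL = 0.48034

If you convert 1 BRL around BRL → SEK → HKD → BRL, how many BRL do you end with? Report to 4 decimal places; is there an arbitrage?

1.0000 (no arbitrage)

Around BRL → SEK → HKD → BRL: 1 ÷ 0.48034 ÷ 1.2563 ÷ 1.6572 = 0.999961
Product ≈ 1 (deviation 0.004%, within rounding noise).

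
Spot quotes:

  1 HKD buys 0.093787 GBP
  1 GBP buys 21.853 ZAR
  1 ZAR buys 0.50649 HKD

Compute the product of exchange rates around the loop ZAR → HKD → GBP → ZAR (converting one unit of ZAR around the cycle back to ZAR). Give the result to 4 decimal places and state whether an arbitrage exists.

1.0381 (arbitrage exists)

Around ZAR → HKD → GBP → ZAR: 1 × 0.50649 × 0.093787 × 21.853 = 1.038065
Product > 1; profitable direction is ZAR → HKD → GBP → ZAR.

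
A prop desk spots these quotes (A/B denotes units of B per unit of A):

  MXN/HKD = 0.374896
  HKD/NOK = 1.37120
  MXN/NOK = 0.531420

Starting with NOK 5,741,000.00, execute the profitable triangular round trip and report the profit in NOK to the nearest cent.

Profitable loop is NOK → HKD → MXN → NOK:
NOK 5,741,000.00 ÷ 1.37120 = HKD 4,186,843.64
HKD 4,186,843.64 ÷ 0.374896 = MXN 11,168,013.64
MXN 11,168,013.64 × 0.531420 = NOK 5,934,905.81
Profit = NOK 5,934,905.81 − NOK 5,741,000.00

Profit: NOK 193,905.81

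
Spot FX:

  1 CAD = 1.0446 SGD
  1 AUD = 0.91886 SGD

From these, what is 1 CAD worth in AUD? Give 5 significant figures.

CAD/AUD = 1.1368

1 CAD × 1.0446 = 1.0446 SGD
1.0446 SGD ÷ 0.91886 = 1.13684 AUD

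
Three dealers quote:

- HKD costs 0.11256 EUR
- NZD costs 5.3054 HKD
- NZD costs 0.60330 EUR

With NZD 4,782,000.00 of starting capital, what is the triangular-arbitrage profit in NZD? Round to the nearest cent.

Profit: NZD 49,040.51

Profitable loop is NZD → EUR → HKD → NZD:
NZD 4,782,000.00 × 0.60330 = EUR 2,884,980.60
EUR 2,884,980.60 ÷ 0.11256 = HKD 25,630,602.35
HKD 25,630,602.35 ÷ 5.3054 = NZD 4,831,040.51
Profit = NZD 4,831,040.51 − NZD 4,782,000.00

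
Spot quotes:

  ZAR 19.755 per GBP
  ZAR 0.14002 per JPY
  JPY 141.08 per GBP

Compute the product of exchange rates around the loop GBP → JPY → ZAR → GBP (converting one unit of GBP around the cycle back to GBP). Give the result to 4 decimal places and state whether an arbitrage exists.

Around GBP → JPY → ZAR → GBP: 1 × 141.08 × 0.14002 ÷ 19.755 = 0.999950
Product ≈ 1 (deviation 0.005%, within rounding noise).

1.0000 (no arbitrage)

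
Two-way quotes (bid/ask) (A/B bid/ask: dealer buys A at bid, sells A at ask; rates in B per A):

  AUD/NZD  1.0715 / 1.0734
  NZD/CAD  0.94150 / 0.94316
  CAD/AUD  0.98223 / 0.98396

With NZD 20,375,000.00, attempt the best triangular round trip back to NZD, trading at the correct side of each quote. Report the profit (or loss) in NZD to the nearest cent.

Net profit: NZD 78,762.50

Best loop NZD → AUD → CAD → NZD:
NZD 20,375,000.00 ÷ 1.0734 (buy AUD at ask) = AUD 18,981,740.26
AUD 18,981,740.26 ÷ 0.98396 (buy CAD at ask) = CAD 19,291,170.64
CAD 19,291,170.64 ÷ 0.94316 (buy NZD at ask) = NZD 20,453,762.50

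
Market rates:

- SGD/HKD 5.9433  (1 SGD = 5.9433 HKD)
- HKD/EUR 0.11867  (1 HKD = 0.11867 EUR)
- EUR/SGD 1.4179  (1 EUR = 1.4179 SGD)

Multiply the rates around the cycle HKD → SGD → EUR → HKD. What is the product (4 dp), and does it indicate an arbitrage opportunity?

Around HKD → SGD → EUR → HKD: 1 ÷ 5.9433 ÷ 1.4179 ÷ 0.11867 = 0.999967
Product ≈ 1 (deviation 0.003%, within rounding noise).

1.0000 (no arbitrage)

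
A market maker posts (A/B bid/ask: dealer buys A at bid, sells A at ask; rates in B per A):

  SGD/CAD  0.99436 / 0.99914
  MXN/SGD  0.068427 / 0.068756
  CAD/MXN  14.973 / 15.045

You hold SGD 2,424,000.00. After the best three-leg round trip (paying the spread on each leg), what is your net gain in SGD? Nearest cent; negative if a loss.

Best loop SGD → CAD → MXN → SGD:
SGD 2,424,000.00 × 0.99436 (sell SGD at bid) = CAD 2,410,328.64
CAD 2,410,328.64 × 14.973 (sell CAD at bid) = MXN 36,089,850.73
MXN 36,089,850.73 × 0.068427 (sell MXN at bid) = SGD 2,469,520.22

Net profit: SGD 45,520.22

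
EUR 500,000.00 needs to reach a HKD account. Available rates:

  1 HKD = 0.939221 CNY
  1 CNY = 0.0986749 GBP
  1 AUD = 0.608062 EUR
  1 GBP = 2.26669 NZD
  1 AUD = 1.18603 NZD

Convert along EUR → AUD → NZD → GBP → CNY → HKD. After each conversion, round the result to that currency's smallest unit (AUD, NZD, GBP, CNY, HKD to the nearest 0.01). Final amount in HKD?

HKD 4,642,492.32

EUR 500,000.00 ÷ 0.608062 = AUD 822,284.57
AUD 822,284.57 × 1.18603 = NZD 975,254.17
NZD 975,254.17 ÷ 2.26669 = GBP 430,254.76
GBP 430,254.76 ÷ 0.0986749 = CNY 4,360,326.28
CNY 4,360,326.28 ÷ 0.939221 = HKD 4,642,492.32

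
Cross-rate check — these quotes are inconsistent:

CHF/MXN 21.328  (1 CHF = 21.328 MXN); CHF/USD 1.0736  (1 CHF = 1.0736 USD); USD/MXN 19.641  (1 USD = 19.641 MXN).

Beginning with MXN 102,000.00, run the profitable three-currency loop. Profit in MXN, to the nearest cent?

Profitable loop is MXN → USD → CHF → MXN:
MXN 102,000.00 ÷ 19.641 = USD 5,193.22
USD 5,193.22 ÷ 1.0736 = CHF 4,837.20
CHF 4,837.20 × 21.328 = MXN 103,167.81
Profit = MXN 103,167.81 − MXN 102,000.00

Profit: MXN 1,167.81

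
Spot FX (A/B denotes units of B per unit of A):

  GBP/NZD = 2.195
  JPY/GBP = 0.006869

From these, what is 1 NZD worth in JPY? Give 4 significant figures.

NZD/JPY = 66.32

1 NZD ÷ 2.195 = 0.455581 GBP
0.455581 GBP ÷ 0.006869 = 66.3242 JPY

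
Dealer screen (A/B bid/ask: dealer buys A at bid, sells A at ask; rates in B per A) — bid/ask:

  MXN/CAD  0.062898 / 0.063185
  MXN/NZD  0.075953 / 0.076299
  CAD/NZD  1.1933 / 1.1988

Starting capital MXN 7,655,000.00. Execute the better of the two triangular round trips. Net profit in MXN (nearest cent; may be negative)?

Best loop MXN → NZD → CAD → MXN:
MXN 7,655,000.00 × 0.075953 (sell MXN at bid) = NZD 581,420.22
NZD 581,420.22 ÷ 1.1988 (buy CAD at ask) = CAD 485,001.85
CAD 485,001.85 ÷ 0.063185 (buy MXN at ask) = MXN 7,675,901.68

Net profit: MXN 20,901.68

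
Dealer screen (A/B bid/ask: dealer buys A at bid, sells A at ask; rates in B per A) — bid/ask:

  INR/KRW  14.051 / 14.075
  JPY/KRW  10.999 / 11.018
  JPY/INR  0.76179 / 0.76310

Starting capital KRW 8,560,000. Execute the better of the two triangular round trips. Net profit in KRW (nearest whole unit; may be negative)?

Net profit: KRW 205,912

Best loop KRW → INR → JPY → KRW:
KRW 8,560,000 ÷ 14.075 (buy INR at ask) = INR 608,170.52
INR 608,170.52 ÷ 0.76310 (buy JPY at ask) = JPY 796,974
JPY 796,974 × 10.999 (sell JPY at bid) = KRW 8,765,912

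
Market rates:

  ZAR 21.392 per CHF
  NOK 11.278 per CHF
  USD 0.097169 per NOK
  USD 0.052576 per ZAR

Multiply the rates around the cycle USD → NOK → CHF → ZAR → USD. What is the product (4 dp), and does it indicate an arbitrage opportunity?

Around USD → NOK → CHF → ZAR → USD: 1 ÷ 0.097169 ÷ 11.278 × 21.392 × 0.052576 = 1.026311
Product > 1; profitable direction is USD → NOK → CHF → ZAR → USD.

1.0263 (arbitrage exists)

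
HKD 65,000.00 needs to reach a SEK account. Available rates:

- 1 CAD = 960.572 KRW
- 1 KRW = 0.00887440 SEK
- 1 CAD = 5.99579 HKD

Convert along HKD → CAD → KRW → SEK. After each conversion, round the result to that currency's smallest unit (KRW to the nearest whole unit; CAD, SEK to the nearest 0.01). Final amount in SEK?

HKD 65,000.00 ÷ 5.99579 = CAD 10,840.94
CAD 10,840.94 × 960.572 = KRW 10,413,503
KRW 10,413,503 × 0.00887440 = SEK 92,413.59

SEK 92,413.59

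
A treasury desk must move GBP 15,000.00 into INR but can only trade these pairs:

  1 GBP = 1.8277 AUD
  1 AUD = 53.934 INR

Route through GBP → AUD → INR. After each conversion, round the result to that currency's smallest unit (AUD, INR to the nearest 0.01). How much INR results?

INR 1,478,627.58

GBP 15,000.00 × 1.8277 = AUD 27,415.50
AUD 27,415.50 × 53.934 = INR 1,478,627.58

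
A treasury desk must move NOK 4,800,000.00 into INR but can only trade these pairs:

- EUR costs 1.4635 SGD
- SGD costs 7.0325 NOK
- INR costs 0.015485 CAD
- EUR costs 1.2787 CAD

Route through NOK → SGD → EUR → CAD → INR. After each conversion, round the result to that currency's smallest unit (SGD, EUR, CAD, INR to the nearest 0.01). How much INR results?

INR 38,512,013.56

NOK 4,800,000.00 ÷ 7.0325 = SGD 682,545.33
SGD 682,545.33 ÷ 1.4635 = EUR 466,378.77
EUR 466,378.77 × 1.2787 = CAD 596,358.53
CAD 596,358.53 ÷ 0.015485 = INR 38,512,013.56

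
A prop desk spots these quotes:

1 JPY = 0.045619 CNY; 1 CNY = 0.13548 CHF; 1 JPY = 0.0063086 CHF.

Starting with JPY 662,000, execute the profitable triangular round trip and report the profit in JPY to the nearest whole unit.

Profitable loop is JPY → CHF → CNY → JPY:
JPY 662,000 × 0.0063086 = CHF 4,176.29
CHF 4,176.29 ÷ 0.13548 = CNY 30,825.90
CNY 30,825.90 ÷ 0.045619 = JPY 675,725
Profit = JPY 675,725 − JPY 662,000

Profit: JPY 13,725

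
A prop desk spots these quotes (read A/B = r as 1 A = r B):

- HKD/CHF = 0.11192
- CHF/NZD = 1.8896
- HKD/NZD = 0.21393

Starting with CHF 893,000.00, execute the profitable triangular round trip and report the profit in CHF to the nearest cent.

Profitable loop is CHF → HKD → NZD → CHF:
CHF 893,000.00 ÷ 0.11192 = HKD 7,978,913.51
HKD 7,978,913.51 × 0.21393 = NZD 1,706,928.97
NZD 1,706,928.97 ÷ 1.8896 = CHF 903,328.20
Profit = CHF 903,328.20 − CHF 893,000.00

Profit: CHF 10,328.20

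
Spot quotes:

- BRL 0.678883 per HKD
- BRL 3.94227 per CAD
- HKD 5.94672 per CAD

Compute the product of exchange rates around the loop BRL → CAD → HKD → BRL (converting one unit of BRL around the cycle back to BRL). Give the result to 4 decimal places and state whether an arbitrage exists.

1.0241 (arbitrage exists)

Around BRL → CAD → HKD → BRL: 1 ÷ 3.94227 × 5.94672 × 0.678883 = 1.024062
Product > 1; profitable direction is BRL → CAD → HKD → BRL.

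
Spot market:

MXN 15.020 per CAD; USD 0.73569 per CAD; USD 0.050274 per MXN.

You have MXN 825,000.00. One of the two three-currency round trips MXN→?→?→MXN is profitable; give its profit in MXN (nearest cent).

Profit: MXN 21,783.66

Profitable loop is MXN → USD → CAD → MXN:
MXN 825,000.00 × 0.050274 = USD 41,476.05
USD 41,476.05 ÷ 0.73569 = CAD 56,377.07
CAD 56,377.07 × 15.020 = MXN 846,783.66
Profit = MXN 846,783.66 − MXN 825,000.00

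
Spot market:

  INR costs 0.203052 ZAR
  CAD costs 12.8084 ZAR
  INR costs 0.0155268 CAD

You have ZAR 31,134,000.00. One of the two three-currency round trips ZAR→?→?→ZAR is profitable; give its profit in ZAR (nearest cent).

Profitable loop is ZAR → CAD → INR → ZAR:
ZAR 31,134,000.00 ÷ 12.8084 = CAD 2,430,748.57
CAD 2,430,748.57 ÷ 0.0155268 = INR 156,551,805.35
INR 156,551,805.35 × 0.203052 = ZAR 31,788,157.18
Profit = ZAR 31,788,157.18 − ZAR 31,134,000.00

Profit: ZAR 654,157.18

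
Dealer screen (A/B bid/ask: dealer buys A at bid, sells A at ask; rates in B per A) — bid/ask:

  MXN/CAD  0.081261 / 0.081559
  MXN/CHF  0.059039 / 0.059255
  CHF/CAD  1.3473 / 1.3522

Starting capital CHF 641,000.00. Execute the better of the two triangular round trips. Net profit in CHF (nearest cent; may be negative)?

Best loop CHF → MXN → CAD → CHF:
CHF 641,000.00 ÷ 0.059255 (buy MXN at ask) = MXN 10,817,652.52
MXN 10,817,652.52 × 0.081261 (sell MXN at bid) = CAD 879,053.26
CAD 879,053.26 ÷ 1.3522 (buy CHF at ask) = CHF 650,091.16

Net profit: CHF 9,091.16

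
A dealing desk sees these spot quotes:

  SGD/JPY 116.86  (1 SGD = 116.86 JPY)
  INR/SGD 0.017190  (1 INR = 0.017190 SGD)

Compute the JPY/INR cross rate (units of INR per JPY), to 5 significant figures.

1 JPY ÷ 116.86 = 0.00855725 SGD
0.00855725 SGD ÷ 0.017190 = 0.497804 INR

JPY/INR = 0.49780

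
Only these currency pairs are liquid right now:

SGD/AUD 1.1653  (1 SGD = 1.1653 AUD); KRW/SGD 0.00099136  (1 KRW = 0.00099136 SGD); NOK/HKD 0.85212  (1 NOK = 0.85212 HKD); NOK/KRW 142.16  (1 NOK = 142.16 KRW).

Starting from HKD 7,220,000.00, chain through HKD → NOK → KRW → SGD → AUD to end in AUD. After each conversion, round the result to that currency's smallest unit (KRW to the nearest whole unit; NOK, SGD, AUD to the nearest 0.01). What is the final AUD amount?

AUD 1,391,499.30

HKD 7,220,000.00 ÷ 0.85212 = NOK 8,472,985.03
NOK 8,472,985.03 × 142.16 = KRW 1,204,519,552
KRW 1,204,519,552 × 0.00099136 = SGD 1,194,112.50
SGD 1,194,112.50 × 1.1653 = AUD 1,391,499.30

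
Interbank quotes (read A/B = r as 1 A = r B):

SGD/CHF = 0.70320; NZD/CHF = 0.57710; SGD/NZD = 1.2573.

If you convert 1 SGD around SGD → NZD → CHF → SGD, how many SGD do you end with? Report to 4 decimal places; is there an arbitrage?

Around SGD → NZD → CHF → SGD: 1 × 1.2573 × 0.57710 ÷ 0.70320 = 1.031837
Product > 1; profitable direction is SGD → NZD → CHF → SGD.

1.0318 (arbitrage exists)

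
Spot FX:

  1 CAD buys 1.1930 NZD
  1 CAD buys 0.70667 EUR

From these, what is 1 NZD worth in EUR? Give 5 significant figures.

NZD/EUR = 0.59235

1 NZD ÷ 1.1930 = 0.838223 CAD
0.838223 CAD × 0.70667 = 0.592347 EUR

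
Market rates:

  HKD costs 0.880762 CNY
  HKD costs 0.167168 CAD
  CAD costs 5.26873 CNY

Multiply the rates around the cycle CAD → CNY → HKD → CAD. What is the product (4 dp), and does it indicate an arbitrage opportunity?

1.0000 (no arbitrage)

Around CAD → CNY → HKD → CAD: 1 × 5.26873 ÷ 0.880762 × 0.167168 = 1.000001
Product ≈ 1 (deviation 0.000%, within rounding noise).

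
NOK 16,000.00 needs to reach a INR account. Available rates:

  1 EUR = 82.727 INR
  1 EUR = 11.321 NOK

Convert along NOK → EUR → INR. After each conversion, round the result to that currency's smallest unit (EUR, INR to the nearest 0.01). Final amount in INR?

NOK 16,000.00 ÷ 11.321 = EUR 1,413.30
EUR 1,413.30 × 82.727 = INR 116,918.07

INR 116,918.07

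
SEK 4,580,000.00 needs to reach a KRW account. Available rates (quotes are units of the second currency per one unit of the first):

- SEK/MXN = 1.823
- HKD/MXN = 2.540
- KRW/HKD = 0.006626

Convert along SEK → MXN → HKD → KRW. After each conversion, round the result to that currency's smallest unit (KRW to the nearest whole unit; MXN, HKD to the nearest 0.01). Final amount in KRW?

KRW 496,097,454

SEK 4,580,000.00 × 1.823 = MXN 8,349,340.00
MXN 8,349,340.00 ÷ 2.540 = HKD 3,287,141.73
HKD 3,287,141.73 ÷ 0.006626 = KRW 496,097,454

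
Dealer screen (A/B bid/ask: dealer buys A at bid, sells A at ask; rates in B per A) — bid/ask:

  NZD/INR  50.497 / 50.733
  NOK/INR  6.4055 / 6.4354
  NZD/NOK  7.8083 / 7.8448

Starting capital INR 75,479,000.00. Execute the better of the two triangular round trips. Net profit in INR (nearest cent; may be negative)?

Net profit: INR 18,799.44

Best loop INR → NOK → NZD → INR:
INR 75,479,000.00 ÷ 6.4354 (buy NOK at ask) = NOK 11,728,719.27
NOK 11,728,719.27 ÷ 7.8448 (buy NZD at ask) = NZD 1,495,094.75
NZD 1,495,094.75 × 50.497 (sell NZD at bid) = INR 75,497,799.44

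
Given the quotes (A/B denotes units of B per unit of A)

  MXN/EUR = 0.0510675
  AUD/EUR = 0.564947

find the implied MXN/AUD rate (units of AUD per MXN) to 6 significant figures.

1 MXN × 0.0510675 = 0.0510675 EUR
0.0510675 EUR ÷ 0.564947 = 0.0903934 AUD

MXN/AUD = 0.0903934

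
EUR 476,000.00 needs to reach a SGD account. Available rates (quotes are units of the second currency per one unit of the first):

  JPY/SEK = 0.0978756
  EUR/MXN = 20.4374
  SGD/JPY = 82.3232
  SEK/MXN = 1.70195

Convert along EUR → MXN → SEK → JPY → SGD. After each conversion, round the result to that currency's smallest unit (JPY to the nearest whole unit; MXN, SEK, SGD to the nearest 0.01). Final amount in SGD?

SGD 709,396.62

EUR 476,000.00 × 20.4374 = MXN 9,728,202.40
MXN 9,728,202.40 ÷ 1.70195 = SEK 5,715,915.51
SEK 5,715,915.51 ÷ 0.0978756 = JPY 58,399,800
JPY 58,399,800 ÷ 82.3232 = SGD 709,396.62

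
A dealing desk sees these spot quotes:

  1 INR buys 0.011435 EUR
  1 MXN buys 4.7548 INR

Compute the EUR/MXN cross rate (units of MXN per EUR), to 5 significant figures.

1 EUR ÷ 0.011435 = 87.4508 INR
87.4508 INR ÷ 4.7548 = 18.3921 MXN

EUR/MXN = 18.392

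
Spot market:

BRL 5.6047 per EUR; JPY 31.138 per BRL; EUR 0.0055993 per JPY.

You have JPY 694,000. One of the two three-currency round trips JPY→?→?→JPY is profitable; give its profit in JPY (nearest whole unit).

Profit: JPY 16,203

Profitable loop is JPY → BRL → EUR → JPY:
JPY 694,000 ÷ 31.138 = BRL 22,287.88
BRL 22,287.88 ÷ 5.6047 = EUR 3,976.64
EUR 3,976.64 ÷ 0.0055993 = JPY 710,203
Profit = JPY 710,203 − JPY 694,000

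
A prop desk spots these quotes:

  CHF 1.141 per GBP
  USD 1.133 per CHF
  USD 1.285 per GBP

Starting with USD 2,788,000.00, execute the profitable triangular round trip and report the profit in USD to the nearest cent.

Profitable loop is USD → GBP → CHF → USD:
USD 2,788,000.00 ÷ 1.285 = GBP 2,169,649.81
GBP 2,169,649.81 × 1.141 = CHF 2,475,570.43
CHF 2,475,570.43 × 1.133 = USD 2,804,821.29
Profit = USD 2,804,821.29 − USD 2,788,000.00

Profit: USD 16,821.29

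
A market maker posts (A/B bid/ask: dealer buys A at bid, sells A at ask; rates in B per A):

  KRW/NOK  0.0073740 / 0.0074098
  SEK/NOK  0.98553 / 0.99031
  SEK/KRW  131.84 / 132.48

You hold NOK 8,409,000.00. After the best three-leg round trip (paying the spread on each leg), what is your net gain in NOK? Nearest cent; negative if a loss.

Net profit: NOK 33,234.20

Best loop NOK → KRW → SEK → NOK:
NOK 8,409,000.00 ÷ 0.0074098 (buy KRW at ask) = KRW 1,134,848,444
KRW 1,134,848,444 ÷ 132.48 (buy SEK at ask) = SEK 8,566,186.93
SEK 8,566,186.93 × 0.98553 (sell SEK at bid) = NOK 8,442,234.20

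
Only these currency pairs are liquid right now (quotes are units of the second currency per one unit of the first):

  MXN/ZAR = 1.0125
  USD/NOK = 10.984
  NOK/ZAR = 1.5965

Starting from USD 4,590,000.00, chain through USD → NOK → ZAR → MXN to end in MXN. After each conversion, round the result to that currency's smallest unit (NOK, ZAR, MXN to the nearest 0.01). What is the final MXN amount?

USD 4,590,000.00 × 10.984 = NOK 50,416,560.00
NOK 50,416,560.00 × 1.5965 = ZAR 80,490,038.04
ZAR 80,490,038.04 ÷ 1.0125 = MXN 79,496,333.87

MXN 79,496,333.87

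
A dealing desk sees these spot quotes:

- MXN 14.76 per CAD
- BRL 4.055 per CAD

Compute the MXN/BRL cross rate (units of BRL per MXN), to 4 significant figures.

MXN/BRL = 0.2747

1 MXN ÷ 14.76 = 0.0677507 CAD
0.0677507 CAD × 4.055 = 0.274729 BRL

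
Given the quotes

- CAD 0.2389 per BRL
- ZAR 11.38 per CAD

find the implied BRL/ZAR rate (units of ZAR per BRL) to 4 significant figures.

BRL/ZAR = 2.719

1 BRL × 0.2389 = 0.2389 CAD
0.2389 CAD × 11.38 = 2.71868 ZAR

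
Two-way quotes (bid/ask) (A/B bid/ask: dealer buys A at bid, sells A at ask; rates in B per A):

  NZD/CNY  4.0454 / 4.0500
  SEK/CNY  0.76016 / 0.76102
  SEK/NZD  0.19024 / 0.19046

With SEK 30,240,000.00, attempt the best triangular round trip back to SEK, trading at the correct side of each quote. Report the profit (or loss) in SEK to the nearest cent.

Best loop SEK → NZD → CNY → SEK:
SEK 30,240,000.00 × 0.19024 (sell SEK at bid) = NZD 5,752,857.60
NZD 5,752,857.60 × 4.0454 (sell NZD at bid) = CNY 23,272,610.14
CNY 23,272,610.14 ÷ 0.76102 (buy SEK at ask) = SEK 30,580,812.77

Net profit: SEK 340,812.77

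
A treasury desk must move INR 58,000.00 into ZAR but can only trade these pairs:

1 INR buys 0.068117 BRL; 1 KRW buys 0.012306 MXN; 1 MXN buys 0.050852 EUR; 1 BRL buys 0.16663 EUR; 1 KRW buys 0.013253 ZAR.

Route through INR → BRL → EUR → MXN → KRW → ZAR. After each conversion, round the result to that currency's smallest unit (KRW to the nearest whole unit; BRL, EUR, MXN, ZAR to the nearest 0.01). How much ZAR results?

INR 58,000.00 × 0.068117 = BRL 3,950.79
BRL 3,950.79 × 0.16663 = EUR 658.32
EUR 658.32 ÷ 0.050852 = MXN 12,945.80
MXN 12,945.80 ÷ 0.012306 = KRW 1,051,991
KRW 1,051,991 × 0.013253 = ZAR 13,942.04

ZAR 13,942.04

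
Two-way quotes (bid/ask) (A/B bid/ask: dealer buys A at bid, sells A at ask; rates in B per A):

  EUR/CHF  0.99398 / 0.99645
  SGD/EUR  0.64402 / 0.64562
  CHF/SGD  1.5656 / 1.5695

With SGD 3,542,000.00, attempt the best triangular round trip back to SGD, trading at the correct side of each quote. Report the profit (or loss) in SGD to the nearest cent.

Best loop SGD → EUR → CHF → SGD:
SGD 3,542,000.00 × 0.64402 (sell SGD at bid) = EUR 2,281,118.84
EUR 2,281,118.84 × 0.99398 (sell EUR at bid) = CHF 2,267,386.50
CHF 2,267,386.50 × 1.5656 (sell CHF at bid) = SGD 3,549,820.31

Net profit: SGD 7,820.31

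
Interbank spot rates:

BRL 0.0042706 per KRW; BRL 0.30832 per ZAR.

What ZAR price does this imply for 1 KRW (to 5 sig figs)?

KRW/ZAR = 0.013851

1 KRW × 0.0042706 = 0.0042706 BRL
0.0042706 BRL ÷ 0.30832 = 0.0138512 ZAR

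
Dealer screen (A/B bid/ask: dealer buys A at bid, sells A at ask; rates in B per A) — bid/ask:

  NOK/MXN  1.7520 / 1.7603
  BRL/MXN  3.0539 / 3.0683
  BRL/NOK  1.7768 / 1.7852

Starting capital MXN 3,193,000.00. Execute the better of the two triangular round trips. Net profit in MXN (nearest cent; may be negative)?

Net profit: MXN 46,468.38

Best loop MXN → BRL → NOK → MXN:
MXN 3,193,000.00 ÷ 3.0683 (buy BRL at ask) = BRL 1,040,641.40
BRL 1,040,641.40 × 1.7768 (sell BRL at bid) = NOK 1,849,011.64
NOK 1,849,011.64 × 1.7520 (sell NOK at bid) = MXN 3,239,468.38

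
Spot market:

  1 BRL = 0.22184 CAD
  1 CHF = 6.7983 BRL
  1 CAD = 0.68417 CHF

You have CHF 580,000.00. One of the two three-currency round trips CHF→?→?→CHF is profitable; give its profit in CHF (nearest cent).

Profit: CHF 18,455.97

Profitable loop is CHF → BRL → CAD → CHF:
CHF 580,000.00 × 6.7983 = BRL 3,943,014.00
BRL 3,943,014.00 × 0.22184 = CAD 874,718.23
CAD 874,718.23 × 0.68417 = CHF 598,455.97
Profit = CHF 598,455.97 − CHF 580,000.00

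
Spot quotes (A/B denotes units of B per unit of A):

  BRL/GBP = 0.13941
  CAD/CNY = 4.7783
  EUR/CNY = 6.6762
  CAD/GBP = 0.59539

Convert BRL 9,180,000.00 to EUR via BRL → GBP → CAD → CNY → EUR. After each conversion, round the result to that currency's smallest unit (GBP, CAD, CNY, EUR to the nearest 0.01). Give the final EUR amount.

BRL 9,180,000.00 × 0.13941 = GBP 1,279,783.80
GBP 1,279,783.80 ÷ 0.59539 = CAD 2,149,488.23
CAD 2,149,488.23 × 4.7783 = CNY 10,270,899.61
CNY 10,270,899.61 ÷ 6.6762 = EUR 1,538,434.98

EUR 1,538,434.98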